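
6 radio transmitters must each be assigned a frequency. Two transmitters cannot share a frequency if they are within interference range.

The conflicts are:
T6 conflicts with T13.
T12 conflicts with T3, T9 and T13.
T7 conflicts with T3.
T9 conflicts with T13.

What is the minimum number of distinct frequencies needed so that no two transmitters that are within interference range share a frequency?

T12, T9, T13 pairwise conflict, so at least 3 frequencies are needed.
3 frequencies suffice: frequency 1 → {T3, T13}; frequency 2 → {T6, T12, T7}; frequency 3 → {T9}. No two conflicting transmitters share a frequency.

3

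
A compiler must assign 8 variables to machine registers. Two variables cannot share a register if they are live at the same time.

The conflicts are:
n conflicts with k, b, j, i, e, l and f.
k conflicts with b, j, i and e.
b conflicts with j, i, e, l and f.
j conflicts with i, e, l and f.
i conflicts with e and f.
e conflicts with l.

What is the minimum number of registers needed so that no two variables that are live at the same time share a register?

6

n, k, b, j, i, e pairwise conflict, so at least 6 registers are needed.
6 registers suffice: register 1 → {j}; register 2 → {b}; register 3 → {n}; register 4 → {e, f}; register 5 → {i, l}; register 6 → {k}. No two conflicting variables share a register.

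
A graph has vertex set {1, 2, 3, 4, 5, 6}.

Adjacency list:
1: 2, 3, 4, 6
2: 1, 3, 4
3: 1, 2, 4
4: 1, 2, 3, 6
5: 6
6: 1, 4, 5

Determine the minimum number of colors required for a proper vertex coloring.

4

1, 2, 3, 4 are mutually adjacent (a clique of size 4), so at least 4 colors are needed.
4 colors suffice: color red → {4, 5}; color blue → {1}; color green → {2, 6}; color yellow → {3}. Every edge joins two different colors.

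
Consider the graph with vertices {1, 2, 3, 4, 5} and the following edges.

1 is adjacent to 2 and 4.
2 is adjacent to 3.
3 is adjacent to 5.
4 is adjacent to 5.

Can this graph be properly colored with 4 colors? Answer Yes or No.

Yes

The chromatic number is 3. The cycle 4-5-3-2-1-4 has odd length 5, so it cannot be 2-colored; at least 3 colors are needed.
3 colors suffice: color a → {1, 3}; color b → {2, 5}; color c → {4}.
Since 4 ≥ 3, a proper 4-coloring certainly exists.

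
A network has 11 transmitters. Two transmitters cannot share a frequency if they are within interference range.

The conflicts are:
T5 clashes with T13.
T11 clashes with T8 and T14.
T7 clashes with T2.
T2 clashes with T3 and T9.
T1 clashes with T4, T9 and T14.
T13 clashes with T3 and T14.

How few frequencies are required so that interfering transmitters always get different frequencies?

2

T7 and T2 conflict, so at least 2 frequencies are needed.
2 frequencies suffice: frequency 1 → {T11, T2, T1, T13}; frequency 2 → {T5, T7, T3, T4, T8, T9, T14}. Every pair that conflicts lands in different frequencies.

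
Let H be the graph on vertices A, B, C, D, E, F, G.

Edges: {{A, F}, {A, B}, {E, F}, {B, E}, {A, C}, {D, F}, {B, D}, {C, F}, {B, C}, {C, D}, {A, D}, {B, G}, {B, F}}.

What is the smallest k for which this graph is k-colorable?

5

A, B, C, D, F form a clique, so at least 5 colors are needed.
A valid assignment using 5 colors: A=3, B=1, C=4, D=5, E=3, F=2, G=2. No two adjacent vertices share a color.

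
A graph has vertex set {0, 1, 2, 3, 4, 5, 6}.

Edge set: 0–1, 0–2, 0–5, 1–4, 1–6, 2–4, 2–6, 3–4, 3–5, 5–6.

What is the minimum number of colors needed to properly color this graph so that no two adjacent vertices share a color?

The cycle 5-0-2-4-3-5 has odd length 5, so it cannot be 2-colored; at least 3 colors are needed.
A valid assignment using 3 colors: 0=b, 1=a, 2=a, 3=c, 4=b, 5=a, 6=b. Each edge has distinct colors on its endpoints.

3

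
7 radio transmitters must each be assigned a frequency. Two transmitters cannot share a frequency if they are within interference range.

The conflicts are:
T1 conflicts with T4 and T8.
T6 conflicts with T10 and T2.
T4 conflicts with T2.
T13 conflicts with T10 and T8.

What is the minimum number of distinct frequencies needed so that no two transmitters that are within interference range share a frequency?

The cycle T13-T10-T6-T2-T4-T1-T8-T13 has odd length 7, so it cannot be 2-colored; at least 3 frequencies are needed.
3 frequencies suffice: T1=1, T6=2, T4=2, T13=1, T10=3, T8=2, T2=1. No two conflicting transmitters share a frequency.

3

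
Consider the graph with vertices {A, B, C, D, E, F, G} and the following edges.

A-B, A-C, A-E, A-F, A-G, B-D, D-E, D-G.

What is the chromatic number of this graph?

2

B and D are adjacent, so at least 2 colors are needed.
2 colors suffice: A=1, B=2, C=2, D=1, E=2, F=2, G=2. Every edge joins two different colors.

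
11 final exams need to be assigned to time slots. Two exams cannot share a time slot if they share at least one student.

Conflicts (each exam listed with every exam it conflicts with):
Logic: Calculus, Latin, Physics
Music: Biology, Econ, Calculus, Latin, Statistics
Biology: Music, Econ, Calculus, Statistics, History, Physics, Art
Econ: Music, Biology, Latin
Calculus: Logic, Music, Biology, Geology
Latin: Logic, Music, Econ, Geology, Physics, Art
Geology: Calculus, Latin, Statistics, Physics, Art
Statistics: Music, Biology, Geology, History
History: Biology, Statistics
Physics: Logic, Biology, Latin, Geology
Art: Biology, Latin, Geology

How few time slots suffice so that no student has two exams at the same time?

Logic, Latin, Physics are mutually in conflict, so at least 3 time slots are needed.
3 time slots suffice: time slot 1 → {Biology, Latin}; time slot 2 → {Logic, Music, Geology, History}; time slot 3 → {Econ, Calculus, Statistics, Physics, Art}. No two conflicting exams share a time slot.

3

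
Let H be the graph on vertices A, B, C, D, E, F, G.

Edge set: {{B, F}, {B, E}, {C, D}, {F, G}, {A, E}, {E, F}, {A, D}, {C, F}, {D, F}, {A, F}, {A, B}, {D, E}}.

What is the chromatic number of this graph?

A, D, E, F are mutually adjacent (a clique of size 4), so at least 4 colors are needed.
4 colors suffice: A=green, B=blue, C=green, D=blue, E=yellow, F=red, G=blue. Each edge has distinct colors on its endpoints.

4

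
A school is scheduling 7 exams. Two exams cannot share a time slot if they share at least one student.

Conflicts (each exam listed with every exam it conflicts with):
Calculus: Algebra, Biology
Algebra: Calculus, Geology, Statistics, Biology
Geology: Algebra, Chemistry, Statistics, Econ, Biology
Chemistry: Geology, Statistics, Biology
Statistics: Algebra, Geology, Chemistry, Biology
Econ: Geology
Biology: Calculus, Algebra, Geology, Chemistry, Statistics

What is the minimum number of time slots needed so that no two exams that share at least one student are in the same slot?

Geology, Chemistry, Statistics, Biology all conflict with each other, so at least 4 time slots are needed.
A valid assignment using 4 time slots: Calculus=1, Algebra=3, Geology=1, Chemistry=3, Statistics=4, Econ=2, Biology=2. Each listed conflict is separated.

4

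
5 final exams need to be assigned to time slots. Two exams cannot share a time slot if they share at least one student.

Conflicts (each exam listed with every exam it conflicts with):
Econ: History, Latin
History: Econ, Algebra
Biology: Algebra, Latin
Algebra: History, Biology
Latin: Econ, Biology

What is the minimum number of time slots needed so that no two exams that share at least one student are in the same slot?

3

The cycle History-Econ-Latin-Biology-Algebra-History has odd length 5, so it cannot be 2-colored; at least 3 time slots are needed.
Using 3 time slots: Econ=3, History=2, Biology=2, Algebra=1, Latin=1. Each listed conflict is separated.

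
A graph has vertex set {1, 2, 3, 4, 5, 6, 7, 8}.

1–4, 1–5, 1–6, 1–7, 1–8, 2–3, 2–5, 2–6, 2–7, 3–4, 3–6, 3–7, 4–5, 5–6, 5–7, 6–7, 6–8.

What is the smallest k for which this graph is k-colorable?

4

1, 5, 6, 7 are mutually adjacent (a clique of size 4), so at least 4 colors are needed.
One proper 4-coloring: 1=c, 2=c, 3=b, 4=a, 5=b, 6=a, 7=d, 8=b. No two adjacent vertices share a color.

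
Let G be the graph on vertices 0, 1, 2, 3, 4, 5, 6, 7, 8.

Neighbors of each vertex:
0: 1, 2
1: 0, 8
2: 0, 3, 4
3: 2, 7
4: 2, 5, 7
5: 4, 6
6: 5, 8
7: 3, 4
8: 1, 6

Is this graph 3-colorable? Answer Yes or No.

The chromatic number is 3. The cycle 2-0-1-8-6-5-4-2 has odd length 7, so it cannot be 2-colored; at least 3 colors are needed.
3 colors suffice: color red → {2, 5, 7, 8}; color blue → {1, 3, 4, 6}; color green → {0}.
That is already a proper 3-coloring.

Yes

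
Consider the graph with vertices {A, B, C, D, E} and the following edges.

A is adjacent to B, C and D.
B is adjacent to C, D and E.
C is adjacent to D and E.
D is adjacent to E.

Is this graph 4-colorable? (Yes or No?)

The chromatic number is 4. B, C, D, E are pairwise adjacent (a clique of size 4), so at least 4 colors are needed.
A valid assignment using 4 colors: A=4, B=3, C=1, D=2, E=4.
That is already a proper 4-coloring.

Yes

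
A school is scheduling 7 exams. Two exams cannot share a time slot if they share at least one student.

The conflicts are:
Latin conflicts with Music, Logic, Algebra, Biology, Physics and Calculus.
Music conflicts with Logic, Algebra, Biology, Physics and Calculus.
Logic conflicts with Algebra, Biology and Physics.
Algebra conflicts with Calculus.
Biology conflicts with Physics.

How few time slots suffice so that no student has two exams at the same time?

5

Latin, Music, Logic, Biology, Physics are mutually in conflict, so at least 5 time slots are needed.
A valid assignment using 5 time slots: Latin=2, Music=1, Logic=3, Algebra=4, Biology=4, Physics=5, Calculus=3. Each listed conflict is separated.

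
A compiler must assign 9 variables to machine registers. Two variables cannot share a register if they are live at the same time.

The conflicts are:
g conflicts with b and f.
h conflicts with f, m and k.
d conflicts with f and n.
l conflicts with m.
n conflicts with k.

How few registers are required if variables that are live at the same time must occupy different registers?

3

The cycle f-h-k-n-d-f has odd length 5, so it cannot be 2-colored; at least 3 registers are needed.
3 registers suffice: register 1 → {g, h, l, n}; register 2 → {b, f, m, k}; register 3 → {d}. No two conflicting variables share a register.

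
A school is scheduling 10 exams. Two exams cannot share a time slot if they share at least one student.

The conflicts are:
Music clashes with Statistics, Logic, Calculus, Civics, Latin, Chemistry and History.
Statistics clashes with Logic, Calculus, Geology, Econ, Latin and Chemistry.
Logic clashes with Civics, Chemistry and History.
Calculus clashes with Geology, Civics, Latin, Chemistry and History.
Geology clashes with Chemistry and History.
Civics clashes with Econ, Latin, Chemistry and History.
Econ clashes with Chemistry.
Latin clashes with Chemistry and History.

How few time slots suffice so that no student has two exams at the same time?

Music, Statistics, Calculus, Latin, Chemistry all conflict with each other, so at least 5 time slots are needed.
5 time slots suffice: time slot 1 → {Chemistry, History}; time slot 2 → {Music, Geology, Econ}; time slot 3 → {Statistics, Civics}; time slot 4 → {Logic, Calculus}; time slot 5 → {Latin}. No two conflicting exams share a time slot.

5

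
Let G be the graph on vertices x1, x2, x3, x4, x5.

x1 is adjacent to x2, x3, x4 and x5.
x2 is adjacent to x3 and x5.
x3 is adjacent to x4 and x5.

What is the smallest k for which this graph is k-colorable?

4

x1, x2, x3, x5 are mutually adjacent (a clique of size 4), so at least 4 colors are needed.
4 colors suffice: x1=red, x2=yellow, x3=blue, x4=green, x5=green. No two adjacent vertices share a color.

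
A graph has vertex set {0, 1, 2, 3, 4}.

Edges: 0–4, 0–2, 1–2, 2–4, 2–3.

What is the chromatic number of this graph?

0, 2, 4 form a triangle, so at least 3 colors are needed.
3 colors suffice: 0=blue, 1=blue, 2=red, 3=blue, 4=green. Each edge has distinct colors on its endpoints.

3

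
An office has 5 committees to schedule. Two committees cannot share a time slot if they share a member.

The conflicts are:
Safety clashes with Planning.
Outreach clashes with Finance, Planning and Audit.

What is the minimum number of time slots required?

Outreach and Audit conflict, so at least 2 time slots are needed.
2 time slots suffice: Safety=1, Outreach=1, Finance=2, Planning=2, Audit=2. No two conflicting committees share a time slot.

2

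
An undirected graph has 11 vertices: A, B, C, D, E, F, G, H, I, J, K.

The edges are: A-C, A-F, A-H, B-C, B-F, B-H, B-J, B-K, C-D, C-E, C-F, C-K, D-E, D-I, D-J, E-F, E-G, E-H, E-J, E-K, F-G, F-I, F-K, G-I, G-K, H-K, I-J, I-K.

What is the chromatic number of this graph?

4

C, E, F, K are mutually adjacent (a clique of size 4), so at least 4 colors are needed.
4 colors suffice: A=1, B=1, C=4, D=2, E=1, F=2, G=4, H=2, I=1, J=3, K=3. No two adjacent vertices share a color.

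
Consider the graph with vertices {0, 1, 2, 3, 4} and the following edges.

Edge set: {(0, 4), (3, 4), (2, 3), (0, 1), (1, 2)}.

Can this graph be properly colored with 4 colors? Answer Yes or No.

Yes

The chromatic number is 3. The cycle 4-0-1-2-3-4 has odd length 5, so it cannot be 2-colored; at least 3 colors are needed.
3 colors suffice: color a → {1, 3}; color b → {0, 2}; color c → {4}.
Since 4 ≥ 3, a proper 4-coloring certainly exists.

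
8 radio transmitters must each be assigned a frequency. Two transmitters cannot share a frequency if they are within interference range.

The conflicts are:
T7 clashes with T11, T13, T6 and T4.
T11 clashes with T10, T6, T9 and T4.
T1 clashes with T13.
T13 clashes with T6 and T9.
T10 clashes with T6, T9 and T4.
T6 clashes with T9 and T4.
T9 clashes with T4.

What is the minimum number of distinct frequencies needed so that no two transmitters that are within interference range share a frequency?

T11, T10, T6, T9, T4 are mutually in conflict, so at least 5 frequencies are needed.
5 frequencies suffice: frequency 1 → {T1, T6}; frequency 2 → {T7, T9}; frequency 3 → {T13, T4}; frequency 4 → {T11}; frequency 5 → {T10}. Every pair that conflicts lands in different frequencies.

5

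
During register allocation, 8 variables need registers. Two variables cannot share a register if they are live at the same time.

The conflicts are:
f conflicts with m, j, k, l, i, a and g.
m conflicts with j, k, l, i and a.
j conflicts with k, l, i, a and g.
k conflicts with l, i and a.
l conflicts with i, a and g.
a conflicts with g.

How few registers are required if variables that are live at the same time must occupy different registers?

f, m, j, k, l, i pairwise conflict, so at least 6 registers are needed.
A valid assignment using 6 registers: f=1, m=4, j=2, k=6, l=3, i=5, a=5, g=4. No two conflicting variables share a register.

6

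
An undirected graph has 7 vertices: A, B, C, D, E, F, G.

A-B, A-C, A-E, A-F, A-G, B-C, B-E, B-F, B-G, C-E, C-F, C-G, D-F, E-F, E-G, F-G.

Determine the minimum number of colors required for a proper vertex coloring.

6

A, B, C, E, F, G are pairwise adjacent (a clique of size 6), so at least 6 colors are needed.
6 colors suffice: color 1 → {F}; color 2 → {C, D}; color 3 → {B}; color 4 → {E}; color 5 → {G}; color 6 → {A}. Each edge has distinct colors on its endpoints.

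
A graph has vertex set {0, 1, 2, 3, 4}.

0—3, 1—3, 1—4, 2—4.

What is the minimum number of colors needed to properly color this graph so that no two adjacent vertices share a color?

2 and 4 are adjacent, so at least 2 colors are needed.
2 colors suffice: color red → {3, 4}; color blue → {0, 1, 2}. No two adjacent vertices share a color.

2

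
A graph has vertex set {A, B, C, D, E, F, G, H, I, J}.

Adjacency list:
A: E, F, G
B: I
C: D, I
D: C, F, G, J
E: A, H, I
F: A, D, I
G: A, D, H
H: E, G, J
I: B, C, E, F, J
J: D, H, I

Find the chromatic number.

2

C and D are adjacent, so at least 2 colors are needed.
One proper 2-coloring: A=1, B=2, C=2, D=1, E=2, F=2, G=2, H=1, I=1, J=2. Each edge has distinct colors on its endpoints.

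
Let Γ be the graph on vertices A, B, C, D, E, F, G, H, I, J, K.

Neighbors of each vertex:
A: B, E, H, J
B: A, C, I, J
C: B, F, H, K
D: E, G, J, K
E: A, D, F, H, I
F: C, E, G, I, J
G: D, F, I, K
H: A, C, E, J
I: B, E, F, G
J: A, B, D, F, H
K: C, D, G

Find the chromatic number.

A, B, J are mutually adjacent, so at least 3 colors are needed.
One proper 3-coloring: A=green, B=blue, C=red, D=blue, E=red, F=blue, G=red, H=blue, I=green, J=red, K=green. No two adjacent vertices share a color.

3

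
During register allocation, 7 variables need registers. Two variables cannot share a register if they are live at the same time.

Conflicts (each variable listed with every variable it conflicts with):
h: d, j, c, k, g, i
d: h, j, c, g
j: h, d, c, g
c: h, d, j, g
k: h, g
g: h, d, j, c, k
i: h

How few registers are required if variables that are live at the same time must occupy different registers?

h, d, j, c, g all conflict with each other, so at least 5 registers are needed.
5 registers suffice: register 1 → {h}; register 2 → {g, i}; register 3 → {j, k}; register 4 → {c}; register 5 → {d}. No two conflicting variables share a register.

5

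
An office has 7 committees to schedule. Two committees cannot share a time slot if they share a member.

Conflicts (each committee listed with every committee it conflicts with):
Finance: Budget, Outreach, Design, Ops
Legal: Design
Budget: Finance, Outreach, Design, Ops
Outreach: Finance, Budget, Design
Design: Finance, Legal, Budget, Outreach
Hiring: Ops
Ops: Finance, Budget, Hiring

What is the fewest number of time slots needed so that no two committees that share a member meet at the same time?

4

Finance, Budget, Outreach, Design are mutually in conflict, so at least 4 time slots are needed.
4 time slots suffice: time slot 1 → {Finance, Legal, Hiring}; time slot 2 → {Design, Ops}; time slot 3 → {Budget}; time slot 4 → {Outreach}. No two conflicting committees share a time slot.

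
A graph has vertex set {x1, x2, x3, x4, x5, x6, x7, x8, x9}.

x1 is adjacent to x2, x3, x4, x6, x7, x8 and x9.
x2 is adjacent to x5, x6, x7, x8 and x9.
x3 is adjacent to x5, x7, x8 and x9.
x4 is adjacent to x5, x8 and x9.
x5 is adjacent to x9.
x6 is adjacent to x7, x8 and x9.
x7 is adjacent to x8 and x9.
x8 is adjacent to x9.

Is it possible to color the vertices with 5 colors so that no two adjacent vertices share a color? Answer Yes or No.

x1, x2, x6, x7, x8, x9 are pairwise adjacent (a clique of size 6), so at least 6 colors are needed.
So 5 colors are not enough.

No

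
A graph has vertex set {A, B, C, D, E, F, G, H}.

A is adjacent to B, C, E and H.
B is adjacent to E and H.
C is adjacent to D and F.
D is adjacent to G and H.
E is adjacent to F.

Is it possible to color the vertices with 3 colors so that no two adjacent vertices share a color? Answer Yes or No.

The chromatic number is 3. A, B, H are mutually adjacent, so at least 3 colors are needed.
3 colors suffice: color 1 → {A, D, F}; color 2 → {C, E, G, H}; color 3 → {B}.
That is already a proper 3-coloring.

Yes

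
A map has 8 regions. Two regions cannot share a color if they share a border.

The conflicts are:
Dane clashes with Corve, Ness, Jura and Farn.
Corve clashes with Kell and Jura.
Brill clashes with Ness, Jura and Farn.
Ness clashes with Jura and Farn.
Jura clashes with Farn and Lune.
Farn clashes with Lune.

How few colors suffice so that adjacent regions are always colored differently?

4

Brill, Ness, Jura, Farn pairwise conflict, so at least 4 colors are needed.
4 colors suffice: color 1 → {Kell, Jura}; color 2 → {Corve, Farn}; color 3 → {Dane, Brill, Lune}; color 4 → {Ness}. Each listed conflict is separated.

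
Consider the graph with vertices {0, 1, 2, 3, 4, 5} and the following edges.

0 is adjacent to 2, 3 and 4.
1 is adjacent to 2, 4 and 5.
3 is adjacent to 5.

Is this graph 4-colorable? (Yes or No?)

The chromatic number is 3. The cycle 3-0-4-1-5-3 has odd length 5, so it cannot be 2-colored; at least 3 colors are needed.
3 colors suffice: color a → {0, 1}; color b → {2, 3, 4}; color c → {5}.
Since 4 ≥ 3, a proper 4-coloring certainly exists.

Yes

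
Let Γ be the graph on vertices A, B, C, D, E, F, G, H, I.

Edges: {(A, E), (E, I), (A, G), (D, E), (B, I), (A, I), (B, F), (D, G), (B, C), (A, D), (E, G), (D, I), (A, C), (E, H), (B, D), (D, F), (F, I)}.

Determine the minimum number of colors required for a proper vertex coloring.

B, D, F, I form a clique, so at least 4 colors are needed.
A valid assignment using 4 colors: A=3, B=3, C=1, D=1, E=4, F=4, G=2, H=1, I=2. Every edge joins two different colors.

4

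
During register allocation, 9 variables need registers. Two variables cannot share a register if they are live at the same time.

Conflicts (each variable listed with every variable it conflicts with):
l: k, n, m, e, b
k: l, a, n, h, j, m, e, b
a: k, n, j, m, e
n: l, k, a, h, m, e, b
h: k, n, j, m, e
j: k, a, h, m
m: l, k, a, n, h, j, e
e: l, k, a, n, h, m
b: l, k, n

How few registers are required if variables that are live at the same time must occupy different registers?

l, k, n, m, e pairwise conflict, so at least 5 registers are needed.
5 registers suffice: register 1 → {k}; register 2 → {n, j}; register 3 → {m, b}; register 4 → {e}; register 5 → {l, a, h}. Each listed conflict is separated.

5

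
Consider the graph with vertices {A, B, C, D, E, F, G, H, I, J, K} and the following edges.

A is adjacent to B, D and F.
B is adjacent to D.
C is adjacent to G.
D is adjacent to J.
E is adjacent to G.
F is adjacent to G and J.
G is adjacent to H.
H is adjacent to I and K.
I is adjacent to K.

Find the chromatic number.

H, I, K are mutually adjacent, so at least 3 colors are needed.
3 colors suffice: color red → {A, G, I, J}; color blue → {C, D, E, F, H}; color green → {B, K}. Every edge joins two different colors.

3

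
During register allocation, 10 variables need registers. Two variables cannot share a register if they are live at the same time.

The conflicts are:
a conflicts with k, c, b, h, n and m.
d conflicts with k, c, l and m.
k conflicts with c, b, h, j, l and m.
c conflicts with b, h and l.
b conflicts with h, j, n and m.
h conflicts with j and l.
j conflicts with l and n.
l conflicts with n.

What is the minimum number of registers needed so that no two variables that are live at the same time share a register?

a, k, c, b, h all conflict with each other, so at least 5 registers are needed.
5 registers suffice: a=5, d=5, k=1, c=4, b=2, h=3, j=4, l=2, n=1, m=3. Every pair that conflicts lands in different registers.

5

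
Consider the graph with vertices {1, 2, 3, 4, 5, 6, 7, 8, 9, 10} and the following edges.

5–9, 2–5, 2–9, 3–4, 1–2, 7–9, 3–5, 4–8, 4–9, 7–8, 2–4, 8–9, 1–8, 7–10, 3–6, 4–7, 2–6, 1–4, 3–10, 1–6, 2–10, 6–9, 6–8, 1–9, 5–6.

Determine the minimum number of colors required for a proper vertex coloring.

2, 5, 6, 9 are mutually adjacent (a clique of size 4), so at least 4 colors are needed.
4 colors suffice: color red → {3, 9}; color blue → {4, 6, 10}; color green → {2, 8}; color yellow → {1, 5, 7}. Every edge joins two different colors.

4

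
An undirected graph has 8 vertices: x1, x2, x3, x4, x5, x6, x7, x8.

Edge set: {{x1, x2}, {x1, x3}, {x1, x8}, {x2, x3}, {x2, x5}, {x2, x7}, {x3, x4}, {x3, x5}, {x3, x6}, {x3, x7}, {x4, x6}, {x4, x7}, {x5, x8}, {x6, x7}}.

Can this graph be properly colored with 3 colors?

x3, x4, x6, x7 are mutually adjacent (a clique of size 4), so at least 4 colors are needed.
So 3 colors are not enough.

No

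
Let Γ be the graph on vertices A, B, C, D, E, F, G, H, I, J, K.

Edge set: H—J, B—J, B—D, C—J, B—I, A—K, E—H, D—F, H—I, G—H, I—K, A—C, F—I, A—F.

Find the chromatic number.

A and F are adjacent, so at least 2 colors are needed.
2 colors suffice: color 1 → {A, D, E, G, I, J}; color 2 → {B, C, F, H, K}. Every edge joins two different colors.

2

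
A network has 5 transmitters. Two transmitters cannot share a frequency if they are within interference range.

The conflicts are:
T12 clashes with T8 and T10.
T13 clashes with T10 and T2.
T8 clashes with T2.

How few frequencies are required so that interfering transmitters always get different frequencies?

3

The cycle T12-T8-T2-T13-T10-T12 has odd length 5, so it cannot be 2-colored; at least 3 frequencies are needed.
3 frequencies suffice: frequency 1 → {T12, T2}; frequency 2 → {T8, T10}; frequency 3 → {T13}. Each listed conflict is separated.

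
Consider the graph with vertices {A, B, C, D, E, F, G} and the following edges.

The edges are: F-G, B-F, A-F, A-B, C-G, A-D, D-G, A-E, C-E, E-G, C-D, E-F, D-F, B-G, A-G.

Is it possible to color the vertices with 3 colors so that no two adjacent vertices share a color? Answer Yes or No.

A, E, F, G are pairwise adjacent (a clique of size 4), so at least 4 colors are needed.
So 3 colors are not enough.

No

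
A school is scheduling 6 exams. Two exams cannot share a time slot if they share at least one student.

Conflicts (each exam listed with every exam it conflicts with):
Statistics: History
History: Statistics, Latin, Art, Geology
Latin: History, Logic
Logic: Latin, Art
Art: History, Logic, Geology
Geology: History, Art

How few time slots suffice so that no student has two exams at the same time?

History, Art, Geology are mutually in conflict, so at least 3 time slots are needed.
3 time slots suffice: time slot 1 → {History, Logic}; time slot 2 → {Statistics, Latin, Art}; time slot 3 → {Geology}. No two conflicting exams share a time slot.

3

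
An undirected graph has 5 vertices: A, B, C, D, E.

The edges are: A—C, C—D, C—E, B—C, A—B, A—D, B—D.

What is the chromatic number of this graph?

A, B, C, D are mutually adjacent (a clique of size 4), so at least 4 colors are needed.
4 colors suffice: color 1 → {C}; color 2 → {B, E}; color 3 → {A}; color 4 → {D}. Each edge has distinct colors on its endpoints.

4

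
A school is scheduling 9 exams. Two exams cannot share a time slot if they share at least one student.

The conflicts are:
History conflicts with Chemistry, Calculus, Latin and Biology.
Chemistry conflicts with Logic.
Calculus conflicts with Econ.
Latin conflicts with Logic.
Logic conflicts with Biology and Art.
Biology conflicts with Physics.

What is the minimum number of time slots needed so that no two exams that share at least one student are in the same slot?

Chemistry and Logic conflict, so at least 2 time slots are needed.
2 time slots suffice: time slot 1 → {History, Logic, Econ, Physics}; time slot 2 → {Chemistry, Calculus, Latin, Biology, Art}. Each listed conflict is separated.

2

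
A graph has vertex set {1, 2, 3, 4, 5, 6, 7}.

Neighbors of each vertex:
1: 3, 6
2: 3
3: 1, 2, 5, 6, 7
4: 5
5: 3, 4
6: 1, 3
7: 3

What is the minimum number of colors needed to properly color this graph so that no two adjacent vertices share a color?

1, 3, 6 are pairwise adjacent, so at least 3 colors are needed.
3 colors suffice: color red → {3, 4}; color blue → {1, 2, 5, 7}; color green → {6}. Every edge joins two different colors.

3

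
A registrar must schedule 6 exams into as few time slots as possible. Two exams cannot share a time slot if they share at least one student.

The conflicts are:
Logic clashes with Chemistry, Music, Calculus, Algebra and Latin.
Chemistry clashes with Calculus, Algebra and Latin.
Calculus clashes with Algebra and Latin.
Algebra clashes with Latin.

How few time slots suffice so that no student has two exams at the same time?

5

Logic, Chemistry, Calculus, Algebra, Latin pairwise conflict, so at least 5 time slots are needed.
5 time slots suffice: time slot 1 → {Logic}; time slot 2 → {Chemistry, Music}; time slot 3 → {Algebra}; time slot 4 → {Latin}; time slot 5 → {Calculus}. Each listed conflict is separated.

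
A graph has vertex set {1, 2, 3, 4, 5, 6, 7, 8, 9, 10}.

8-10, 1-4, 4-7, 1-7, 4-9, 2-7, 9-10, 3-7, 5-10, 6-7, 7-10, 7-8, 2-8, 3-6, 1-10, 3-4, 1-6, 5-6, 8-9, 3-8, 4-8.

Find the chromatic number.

3, 4, 7, 8 form a clique, so at least 4 colors are needed.
One proper 4-coloring: 1=b, 2=c, 3=d, 4=c, 5=a, 6=c, 7=a, 8=b, 9=a, 10=c. No two adjacent vertices share a color.

4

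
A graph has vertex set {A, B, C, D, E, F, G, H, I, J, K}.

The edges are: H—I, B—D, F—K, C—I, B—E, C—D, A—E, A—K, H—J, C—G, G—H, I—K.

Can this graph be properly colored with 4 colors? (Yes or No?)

The chromatic number is 3. The cycle B-E-A-K-I-C-D-B has odd length 7, so it cannot be 2-colored; at least 3 colors are needed.
3 colors suffice: color 1 → {B, C, H, K}; color 2 → {A, D, F, G, I, J}; color 3 → {E}.
Since 4 ≥ 3, a proper 4-coloring certainly exists.

Yes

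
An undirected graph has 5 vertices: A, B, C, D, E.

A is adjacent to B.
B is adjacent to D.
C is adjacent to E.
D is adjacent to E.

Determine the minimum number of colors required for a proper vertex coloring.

2

B and D are adjacent, so at least 2 colors are needed.
2 colors suffice: A=1, B=2, C=1, D=1, E=2. Every edge joins two different colors.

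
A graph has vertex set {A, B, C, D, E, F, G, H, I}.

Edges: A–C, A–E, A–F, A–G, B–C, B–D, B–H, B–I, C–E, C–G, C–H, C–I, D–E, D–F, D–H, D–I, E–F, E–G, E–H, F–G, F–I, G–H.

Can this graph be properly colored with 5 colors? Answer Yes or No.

Yes

The chromatic number is 4. A, E, F, G are pairwise adjacent (a clique of size 4), so at least 4 colors are needed.
One proper 4-coloring: A=4, B=2, C=1, D=3, E=2, F=1, G=3, H=4, I=4.
Since 5 ≥ 4, a proper 5-coloring certainly exists.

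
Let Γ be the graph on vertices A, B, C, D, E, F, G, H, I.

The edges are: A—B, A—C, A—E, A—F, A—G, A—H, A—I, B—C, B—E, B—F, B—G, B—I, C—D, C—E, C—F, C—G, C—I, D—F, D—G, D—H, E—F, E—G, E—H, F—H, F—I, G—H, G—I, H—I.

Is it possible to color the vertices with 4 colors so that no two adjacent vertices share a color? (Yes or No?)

A, B, C, F, I are mutually adjacent (a clique of size 5), so at least 5 colors are needed.
So 4 colors are not enough.

No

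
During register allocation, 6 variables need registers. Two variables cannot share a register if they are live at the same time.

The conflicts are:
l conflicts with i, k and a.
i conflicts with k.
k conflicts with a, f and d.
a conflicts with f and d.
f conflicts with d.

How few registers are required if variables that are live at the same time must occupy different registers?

4

k, a, f, d pairwise conflict, so at least 4 registers are needed.
Using 4 registers: l=3, i=2, k=1, a=2, f=4, d=3. Every pair that conflicts lands in different registers.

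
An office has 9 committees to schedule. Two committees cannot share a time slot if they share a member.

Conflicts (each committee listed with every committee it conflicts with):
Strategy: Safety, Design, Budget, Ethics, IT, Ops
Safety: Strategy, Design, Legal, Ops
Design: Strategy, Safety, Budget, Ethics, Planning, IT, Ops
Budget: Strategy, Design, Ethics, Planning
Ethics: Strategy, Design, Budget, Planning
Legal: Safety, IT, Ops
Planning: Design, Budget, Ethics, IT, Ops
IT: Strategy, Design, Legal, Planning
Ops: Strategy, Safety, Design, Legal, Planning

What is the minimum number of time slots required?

4

Strategy, Design, Budget, Ethics are mutually in conflict, so at least 4 time slots are needed.
4 time slots suffice: Strategy=2, Safety=4, Design=1, Budget=4, Ethics=3, Legal=1, Planning=2, IT=3, Ops=3. Every pair that conflicts lands in different time slots.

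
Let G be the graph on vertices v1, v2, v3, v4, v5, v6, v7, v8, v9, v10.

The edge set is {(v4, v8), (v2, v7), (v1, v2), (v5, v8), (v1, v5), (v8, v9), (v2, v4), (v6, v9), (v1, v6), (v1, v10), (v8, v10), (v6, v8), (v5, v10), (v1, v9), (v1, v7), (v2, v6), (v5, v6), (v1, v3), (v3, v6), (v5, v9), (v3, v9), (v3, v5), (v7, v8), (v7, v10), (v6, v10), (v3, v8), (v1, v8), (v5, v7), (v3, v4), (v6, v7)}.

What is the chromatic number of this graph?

6

v1, v3, v5, v6, v8, v9 form a clique, so at least 6 colors are needed.
One proper 6-coloring: v1=3, v2=2, v3=5, v4=1, v5=4, v6=1, v7=5, v8=2, v9=6, v10=6. Every edge joins two different colors.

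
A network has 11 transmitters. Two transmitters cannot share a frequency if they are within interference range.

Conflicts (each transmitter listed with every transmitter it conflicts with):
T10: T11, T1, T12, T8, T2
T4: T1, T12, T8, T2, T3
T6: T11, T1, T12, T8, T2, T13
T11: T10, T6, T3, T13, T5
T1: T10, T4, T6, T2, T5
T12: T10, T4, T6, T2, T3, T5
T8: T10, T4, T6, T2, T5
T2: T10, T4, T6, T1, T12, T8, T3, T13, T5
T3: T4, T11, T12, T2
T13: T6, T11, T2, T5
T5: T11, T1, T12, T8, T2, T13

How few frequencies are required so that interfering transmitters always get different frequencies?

T4, T12, T2, T3 are mutually in conflict, so at least 4 frequencies are needed.
4 frequencies suffice: T10=3, T4=3, T6=3, T11=1, T1=2, T12=2, T8=2, T2=1, T3=4, T13=2, T5=3. Each listed conflict is separated.

4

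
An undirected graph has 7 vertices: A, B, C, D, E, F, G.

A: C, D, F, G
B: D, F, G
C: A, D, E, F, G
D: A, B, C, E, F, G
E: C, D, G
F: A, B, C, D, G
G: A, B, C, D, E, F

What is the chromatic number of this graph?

A, C, D, F, G form a clique, so at least 5 colors are needed.
A valid assignment using 5 colors: A=5, B=4, C=4, D=1, E=3, F=3, G=2. Every edge joins two different colors.

5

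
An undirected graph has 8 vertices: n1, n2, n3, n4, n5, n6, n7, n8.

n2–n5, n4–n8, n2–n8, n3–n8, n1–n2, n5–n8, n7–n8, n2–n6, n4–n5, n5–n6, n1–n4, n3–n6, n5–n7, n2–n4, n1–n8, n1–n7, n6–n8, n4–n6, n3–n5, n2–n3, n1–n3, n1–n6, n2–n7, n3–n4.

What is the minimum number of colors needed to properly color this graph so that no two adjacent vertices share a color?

n1, n2, n3, n4, n6, n8 are pairwise adjacent (a clique of size 6), so at least 6 colors are needed.
One proper 6-coloring: n1=4, n2=1, n3=3, n4=5, n5=4, n6=6, n7=3, n8=2. No two adjacent vertices share a color.

6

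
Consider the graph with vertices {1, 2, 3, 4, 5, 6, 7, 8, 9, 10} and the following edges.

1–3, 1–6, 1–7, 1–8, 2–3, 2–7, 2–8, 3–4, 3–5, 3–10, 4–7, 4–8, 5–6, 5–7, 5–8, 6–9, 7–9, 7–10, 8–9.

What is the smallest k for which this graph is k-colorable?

2

1 and 6 are adjacent, so at least 2 colors are needed.
2 colors suffice: color a → {3, 6, 7, 8}; color b → {1, 2, 4, 5, 9, 10}. Every edge joins two different colors.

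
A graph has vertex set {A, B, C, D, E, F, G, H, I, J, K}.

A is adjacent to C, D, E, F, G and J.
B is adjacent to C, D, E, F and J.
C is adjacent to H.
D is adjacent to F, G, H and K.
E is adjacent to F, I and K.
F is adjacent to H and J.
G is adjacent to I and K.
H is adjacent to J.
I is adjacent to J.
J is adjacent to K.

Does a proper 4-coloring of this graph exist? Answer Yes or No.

The chromatic number is 3. A, D, G form a triangle, so at least 3 colors are needed.
One proper 3-coloring: A=3, B=3, C=1, D=1, E=1, F=2, G=2, H=3, I=3, J=1, K=3.
Since 4 ≥ 3, a proper 4-coloring certainly exists.

Yes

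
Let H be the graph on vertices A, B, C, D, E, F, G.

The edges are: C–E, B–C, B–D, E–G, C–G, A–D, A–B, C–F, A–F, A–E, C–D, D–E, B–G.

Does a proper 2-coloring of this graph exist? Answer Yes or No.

C, D, E form a triangle, so at least 3 colors are needed.
So 2 colors are not enough.

No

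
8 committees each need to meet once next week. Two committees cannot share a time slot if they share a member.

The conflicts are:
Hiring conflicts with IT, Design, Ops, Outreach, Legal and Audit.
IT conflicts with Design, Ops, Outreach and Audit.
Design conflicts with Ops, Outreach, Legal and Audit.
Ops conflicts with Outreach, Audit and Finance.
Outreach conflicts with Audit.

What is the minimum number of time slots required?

6

Hiring, IT, Design, Ops, Outreach, Audit pairwise conflict, so at least 6 time slots are needed.
6 time slots suffice: time slot 1 → {Ops, Legal}; time slot 2 → {Design, Finance}; time slot 3 → {Hiring}; time slot 4 → {Audit}; time slot 5 → {Outreach}; time slot 6 → {IT}. Every pair that conflicts lands in different time slots.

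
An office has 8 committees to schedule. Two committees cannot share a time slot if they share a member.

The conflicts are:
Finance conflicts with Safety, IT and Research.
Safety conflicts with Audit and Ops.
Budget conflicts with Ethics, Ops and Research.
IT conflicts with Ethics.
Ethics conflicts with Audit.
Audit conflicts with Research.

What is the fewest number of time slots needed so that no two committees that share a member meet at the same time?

The cycle Budget-Ethics-IT-Finance-Research-Budget has odd length 5, so it cannot be 2-colored; at least 3 time slots are needed.
3 time slots suffice: Finance=2, Safety=1, Budget=1, IT=1, Ethics=3, Audit=2, Ops=2, Research=3. Every pair that conflicts lands in different time slots.

3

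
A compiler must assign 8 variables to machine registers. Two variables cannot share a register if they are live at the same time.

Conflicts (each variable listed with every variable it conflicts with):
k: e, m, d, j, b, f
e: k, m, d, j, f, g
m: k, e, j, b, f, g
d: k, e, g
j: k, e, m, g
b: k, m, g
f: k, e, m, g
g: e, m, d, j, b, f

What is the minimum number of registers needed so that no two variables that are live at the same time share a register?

4

k, e, m, f pairwise conflict, so at least 4 registers are needed.
A valid assignment using 4 registers: k=2, e=3, m=1, d=1, j=4, b=3, f=4, g=2. Every pair that conflicts lands in different registers.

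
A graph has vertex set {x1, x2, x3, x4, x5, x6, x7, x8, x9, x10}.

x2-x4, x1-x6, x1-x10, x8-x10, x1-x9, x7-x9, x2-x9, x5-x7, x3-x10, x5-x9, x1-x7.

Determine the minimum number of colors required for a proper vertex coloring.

3

x1, x7, x9 are pairwise adjacent, so at least 3 colors are needed.
A valid assignment using 3 colors: x1=1, x2=1, x3=1, x4=2, x5=1, x6=2, x7=3, x8=1, x9=2, x10=2. Each edge has distinct colors on its endpoints.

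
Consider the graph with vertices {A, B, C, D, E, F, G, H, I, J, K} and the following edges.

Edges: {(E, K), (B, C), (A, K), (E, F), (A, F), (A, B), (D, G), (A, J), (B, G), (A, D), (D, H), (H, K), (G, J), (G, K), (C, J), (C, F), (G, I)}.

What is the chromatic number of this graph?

2

A and F are adjacent, so at least 2 colors are needed.
A valid assignment using 2 colors: A=red, B=blue, C=red, D=blue, E=red, F=blue, G=red, H=red, I=blue, J=blue, K=blue. Each edge has distinct colors on its endpoints.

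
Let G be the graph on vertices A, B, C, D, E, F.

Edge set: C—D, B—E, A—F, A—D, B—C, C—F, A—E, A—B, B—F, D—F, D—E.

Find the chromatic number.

3

A, B, F are mutually adjacent, so at least 3 colors are needed.
3 colors suffice: color 1 → {B, D}; color 2 → {A, C}; color 3 → {E, F}. Each edge has distinct colors on its endpoints.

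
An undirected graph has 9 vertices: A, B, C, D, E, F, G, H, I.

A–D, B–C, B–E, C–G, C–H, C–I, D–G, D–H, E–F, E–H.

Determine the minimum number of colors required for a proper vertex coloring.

D and H are adjacent, so at least 2 colors are needed.
2 colors suffice: color 1 → {C, D, E}; color 2 → {A, B, F, G, H, I}. Each edge has distinct colors on its endpoints.

2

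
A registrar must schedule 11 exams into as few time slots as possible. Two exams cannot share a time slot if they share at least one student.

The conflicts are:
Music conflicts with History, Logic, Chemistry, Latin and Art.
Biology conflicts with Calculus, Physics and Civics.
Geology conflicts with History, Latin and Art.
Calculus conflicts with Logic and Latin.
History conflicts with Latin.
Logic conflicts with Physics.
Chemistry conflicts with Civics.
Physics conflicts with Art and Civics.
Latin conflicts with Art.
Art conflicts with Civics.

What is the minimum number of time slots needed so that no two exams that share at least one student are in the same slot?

Music, History, Latin pairwise conflict, so at least 3 time slots are needed.
3 time slots suffice: Music=1, Biology=2, Geology=1, Calculus=1, History=2, Logic=2, Chemistry=2, Physics=1, Latin=3, Art=2, Civics=3. Each listed conflict is separated.

3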